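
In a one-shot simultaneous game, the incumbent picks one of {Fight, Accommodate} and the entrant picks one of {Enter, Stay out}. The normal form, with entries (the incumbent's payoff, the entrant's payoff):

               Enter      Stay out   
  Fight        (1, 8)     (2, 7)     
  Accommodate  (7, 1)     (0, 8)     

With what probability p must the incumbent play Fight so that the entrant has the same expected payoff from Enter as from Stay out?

p = 7/8

The incumbent's mix must leave the entrant indifferent between Enter and Stay out.
  the entrant's payoff to Enter: p·8 + (1−p)·1 = 7p + 1
  the entrant's payoff to Stay out: p·7 + (1−p)·8 = -p + 8
  7p + 1 = -p + 8  ⇒  8p = 7  ⇒  p = 7/8.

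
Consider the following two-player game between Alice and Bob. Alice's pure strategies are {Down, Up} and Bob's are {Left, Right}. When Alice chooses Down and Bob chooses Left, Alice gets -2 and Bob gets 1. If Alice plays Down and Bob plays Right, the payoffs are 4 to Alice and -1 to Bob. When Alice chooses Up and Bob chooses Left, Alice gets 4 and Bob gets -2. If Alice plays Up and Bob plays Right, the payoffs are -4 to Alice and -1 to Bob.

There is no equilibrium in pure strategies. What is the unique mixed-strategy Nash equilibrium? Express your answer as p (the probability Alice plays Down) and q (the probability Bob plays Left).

For Bob to be willing to mix, Bob must be indifferent between Left and Right, which pins down Alice's mix.
  Bob's payoff from Left: p·1 + (1−p)·(-2) = 3p - 2
  Bob's payoff from Right: p·(-1) + (1−p)·(-1) = -1
  3p - 2 = -1  ⇒  3p = 1  ⇒  p = 1/3.
Bob's mix must leave Alice indifferent between Down and Up.
  Alice's expected payoff from Down: q·(-2) + (1−q)·4 = -6q + 4
  Alice's expected payoff from Up: q·4 + (1−q)·(-4) = 8q - 4
  -6q + 4 = 8q - 4  ⇒  -14q = -8  ⇒  q = 4/7.

p = 1/3, q = 4/7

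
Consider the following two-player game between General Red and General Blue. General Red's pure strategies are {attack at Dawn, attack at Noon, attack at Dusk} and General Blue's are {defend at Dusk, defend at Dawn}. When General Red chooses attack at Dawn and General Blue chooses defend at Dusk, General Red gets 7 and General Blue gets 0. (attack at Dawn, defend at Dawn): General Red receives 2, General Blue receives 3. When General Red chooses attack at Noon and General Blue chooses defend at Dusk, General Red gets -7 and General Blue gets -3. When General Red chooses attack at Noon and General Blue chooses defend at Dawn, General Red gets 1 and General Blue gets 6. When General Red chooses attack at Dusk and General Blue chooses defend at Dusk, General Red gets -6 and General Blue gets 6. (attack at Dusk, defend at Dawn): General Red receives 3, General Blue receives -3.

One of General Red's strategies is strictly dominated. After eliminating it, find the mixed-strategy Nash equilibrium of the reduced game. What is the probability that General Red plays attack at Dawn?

General Red's strategy attack at Noon is strictly dominated by attack at Dusk: -6 > -7 and 3 > 1. Eliminate attack at Noon.
For General Blue to be willing to mix, General Blue must be indifferent between defend at Dusk and defend at Dawn, which pins down General Red's mix.
  General Blue's payoff to defend at Dusk: p·0 + (1−p)·6 = -6p + 6
  General Blue's payoff to defend at Dawn: p·3 + (1−p)·(-3) = 6p - 3
  -6p + 6 = 6p - 3  ⇒  -12p = -9  ⇒  p = 3/4.

p = 3/4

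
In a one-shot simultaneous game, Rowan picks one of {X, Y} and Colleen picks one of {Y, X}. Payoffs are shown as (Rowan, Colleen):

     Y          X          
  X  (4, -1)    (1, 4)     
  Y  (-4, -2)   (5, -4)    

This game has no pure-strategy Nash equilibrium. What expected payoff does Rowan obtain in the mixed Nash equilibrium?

In a mixed equilibrium Rowan is indifferent between X and Y; this condition fixes q.
  Rowan's payoff to X: q·4 + (1−q)·1 = 3q + 1
  Rowan's payoff to Y: q·(-4) + (1−q)·5 = -9q + 5
  3q + 1 = -9q + 5  ⇒  12q = 4  ⇒  q = 1/3.
At equilibrium Rowan is indifferent across rows, so Rowan's payoff equals the payoff from X: (1/3)·4 + (2/3)·1 = 2.

2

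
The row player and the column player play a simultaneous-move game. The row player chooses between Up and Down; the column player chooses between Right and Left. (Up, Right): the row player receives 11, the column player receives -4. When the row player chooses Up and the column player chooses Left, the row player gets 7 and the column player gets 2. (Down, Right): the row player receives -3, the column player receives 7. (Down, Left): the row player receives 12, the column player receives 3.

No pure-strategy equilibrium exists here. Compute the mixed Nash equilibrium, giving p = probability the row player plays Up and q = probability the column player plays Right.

In a mixed equilibrium the column player is indifferent between Right and Left; this condition fixes p.
  the column player's expected payoff from Right: p·(-4) + (1−p)·7 = -11p + 7
  the column player's expected payoff from Left: p·2 + (1−p)·3 = -p + 3
  -11p + 7 = -p + 3  ⇒  -10p = -4  ⇒  p = 2/5.
For the row player to be willing to mix, the row player must be indifferent between Up and Down, which pins down the column player's mix.
  the row player's payoff to Up: q·11 + (1−q)·7 = 4q + 7
  the row player's payoff to Down: q·(-3) + (1−q)·12 = -15q + 12
  4q + 7 = -15q + 12  ⇒  19q = 5  ⇒  q = 5/19.

p = 2/5, q = 5/19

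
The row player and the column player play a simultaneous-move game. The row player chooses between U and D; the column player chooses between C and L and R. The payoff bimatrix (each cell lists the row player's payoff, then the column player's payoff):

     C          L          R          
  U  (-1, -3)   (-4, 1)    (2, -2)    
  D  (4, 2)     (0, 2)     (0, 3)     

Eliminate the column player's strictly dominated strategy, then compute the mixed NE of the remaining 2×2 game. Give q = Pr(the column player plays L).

q = 1/3

The column player's strategy C is strictly dominated by R: -2 > -3 and 3 > 2. Eliminate C.
In a mixed equilibrium the row player is indifferent between U and D; this condition fixes q.
  the row player's expected payoff from U: q·(-4) + (1−q)·2 = -6q + 2
  the row player's expected payoff from D: q·0 + (1−q)·0 = 0
  -6q + 2 = 0  ⇒  -6q = -2  ⇒  q = 1/3.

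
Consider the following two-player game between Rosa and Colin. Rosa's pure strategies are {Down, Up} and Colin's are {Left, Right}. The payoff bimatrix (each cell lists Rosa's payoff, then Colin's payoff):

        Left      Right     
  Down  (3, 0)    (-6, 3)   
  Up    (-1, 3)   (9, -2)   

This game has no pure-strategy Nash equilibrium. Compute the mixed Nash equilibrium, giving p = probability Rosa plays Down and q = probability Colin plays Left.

p = 5/8, q = 15/19

In a mixed equilibrium Colin is indifferent between Left and Right; this condition fixes p.
  Colin's payoff from Left: p·0 + (1−p)·3 = -3p + 3
  Colin's payoff from Right: p·3 + (1−p)·(-2) = 5p - 2
  -3p + 3 = 5p - 2  ⇒  -8p = -5  ⇒  p = 5/8.
Set Rosa's expected payoff from Down equal to that from Up:
  Rosa's expected payoff from Down: q·3 + (1−q)·(-6) = 9q - 6
  Rosa's expected payoff from Up: q·(-1) + (1−q)·9 = -10q + 9
  9q - 6 = -10q + 9  ⇒  19q = 15  ⇒  q = 15/19.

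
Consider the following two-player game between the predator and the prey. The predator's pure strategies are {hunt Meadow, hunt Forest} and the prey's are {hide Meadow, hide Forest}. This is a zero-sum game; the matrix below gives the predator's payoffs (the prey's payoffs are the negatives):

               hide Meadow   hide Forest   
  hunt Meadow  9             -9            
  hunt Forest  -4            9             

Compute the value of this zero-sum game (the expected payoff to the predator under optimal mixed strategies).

v = 45/31

For the predator to be willing to mix, the predator must be indifferent between hunt Meadow and hunt Forest, which pins down the prey's mix.
  the predator's payoff from hunt Meadow: q·9 + (1−q)·(-9) = 18q - 9
  the predator's payoff from hunt Forest: q·(-4) + (1−q)·9 = -13q + 9
  18q - 9 = -13q + 9  ⇒  31q = 18  ⇒  q = 18/31.
The value is the predator's expected payoff against this mix (using hunt Meadow): (18/31)·9 + (13/31)·(-9) = 45/31.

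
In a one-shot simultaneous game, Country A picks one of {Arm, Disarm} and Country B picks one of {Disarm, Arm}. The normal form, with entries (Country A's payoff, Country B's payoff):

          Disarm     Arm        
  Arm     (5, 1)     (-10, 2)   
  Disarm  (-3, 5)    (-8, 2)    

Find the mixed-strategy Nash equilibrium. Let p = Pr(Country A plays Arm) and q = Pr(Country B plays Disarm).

p = 3/4, q = 1/5

Country A's mix must leave Country B indifferent between Disarm and Arm.
  Country B's payoff from Disarm: p·1 + (1−p)·5 = -4p + 5
  Country B's payoff from Arm: p·2 + (1−p)·2 = 2
  -4p + 5 = 2  ⇒  -4p = -3  ⇒  p = 3/4.
Set Country A's expected payoff from Arm equal to that from Disarm:
  Country A's payoff from Arm: q·5 + (1−q)·(-10) = 15q - 10
  Country A's payoff from Disarm: q·(-3) + (1−q)·(-8) = 5q - 8
  15q - 10 = 5q - 8  ⇒  10q = 2  ⇒  q = 1/5.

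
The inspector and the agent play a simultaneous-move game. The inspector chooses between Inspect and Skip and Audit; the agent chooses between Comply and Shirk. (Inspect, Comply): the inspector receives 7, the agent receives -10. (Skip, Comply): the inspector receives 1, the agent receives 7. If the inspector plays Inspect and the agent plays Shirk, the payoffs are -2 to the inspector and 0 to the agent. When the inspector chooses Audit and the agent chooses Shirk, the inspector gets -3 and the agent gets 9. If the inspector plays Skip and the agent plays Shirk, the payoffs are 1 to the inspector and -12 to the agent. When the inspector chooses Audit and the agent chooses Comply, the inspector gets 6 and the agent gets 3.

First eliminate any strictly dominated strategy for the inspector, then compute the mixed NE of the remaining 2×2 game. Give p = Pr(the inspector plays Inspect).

p = 19/29

The inspector's strategy Audit is strictly dominated by Inspect: 7 > 6 and -2 > -3. Eliminate Audit.
The inspector's mix must leave the agent indifferent between Comply and Shirk.
  the agent's expected payoff from Comply: p·(-10) + (1−p)·7 = -17p + 7
  the agent's expected payoff from Shirk: p·0 + (1−p)·(-12) = 12p - 12
  -17p + 7 = 12p - 12  ⇒  -29p = -19  ⇒  p = 19/29.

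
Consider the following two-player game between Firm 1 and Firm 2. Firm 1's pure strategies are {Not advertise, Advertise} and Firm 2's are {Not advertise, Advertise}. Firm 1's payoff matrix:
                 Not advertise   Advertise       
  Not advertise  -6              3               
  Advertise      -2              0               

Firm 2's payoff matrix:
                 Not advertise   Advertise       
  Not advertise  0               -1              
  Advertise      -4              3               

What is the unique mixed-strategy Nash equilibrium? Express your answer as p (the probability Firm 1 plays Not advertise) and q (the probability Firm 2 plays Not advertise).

Firm 1's mix must leave Firm 2 indifferent between Not advertise and Advertise.
  Firm 2's expected payoff from Not advertise: p·0 + (1−p)·(-4) = 4p - 4
  Firm 2's expected payoff from Advertise: p·(-1) + (1−p)·3 = -4p + 3
  4p - 4 = -4p + 3  ⇒  8p = 7  ⇒  p = 7/8.
Set Firm 1's expected payoff from Not advertise equal to that from Advertise:
  Firm 1's expected payoff from Not advertise: q·(-6) + (1−q)·3 = -9q + 3
  Firm 1's expected payoff from Advertise: q·(-2) + (1−q)·0 = -2q
  -9q + 3 = -2q  ⇒  -7q = -3  ⇒  q = 3/7.

p = 7/8, q = 3/7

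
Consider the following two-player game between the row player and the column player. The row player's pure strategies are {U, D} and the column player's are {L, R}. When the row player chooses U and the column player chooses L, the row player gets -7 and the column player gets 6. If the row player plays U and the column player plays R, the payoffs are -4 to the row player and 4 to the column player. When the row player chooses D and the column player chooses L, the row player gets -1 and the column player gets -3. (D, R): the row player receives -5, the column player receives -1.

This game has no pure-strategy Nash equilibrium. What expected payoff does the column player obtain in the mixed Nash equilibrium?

3/2

For the column player to be willing to mix, the column player must be indifferent between L and R, which pins down the row player's mix.
  the column player's expected payoff from L: p·6 + (1−p)·(-3) = 9p - 3
  the column player's expected payoff from R: p·4 + (1−p)·(-1) = 5p - 1
  9p - 3 = 5p - 1  ⇒  4p = 2  ⇒  p = 1/2.
At equilibrium the column player is indifferent across columns, so the column player's payoff equals the payoff from L: (1/2)·6 + (1/2)·(-3) = 3/2.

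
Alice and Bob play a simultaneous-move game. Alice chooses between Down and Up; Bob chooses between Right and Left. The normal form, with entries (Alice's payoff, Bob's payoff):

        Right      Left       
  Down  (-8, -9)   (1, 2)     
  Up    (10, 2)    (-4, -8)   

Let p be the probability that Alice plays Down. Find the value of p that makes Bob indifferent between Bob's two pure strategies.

Bob's indifference between Right and Left determines Alice's mixing probability p:
  Bob's payoff from Right: p·(-9) + (1−p)·2 = -11p + 2
  Bob's payoff from Left: p·2 + (1−p)·(-8) = 10p - 8
  -11p + 2 = 10p - 8  ⇒  -21p = -10  ⇒  p = 10/21.

p = 10/21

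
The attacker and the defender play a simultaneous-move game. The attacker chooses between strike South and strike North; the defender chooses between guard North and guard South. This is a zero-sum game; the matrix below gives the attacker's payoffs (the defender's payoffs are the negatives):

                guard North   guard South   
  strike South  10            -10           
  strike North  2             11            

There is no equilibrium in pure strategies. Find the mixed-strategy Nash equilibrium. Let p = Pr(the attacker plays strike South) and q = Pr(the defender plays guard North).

In a mixed equilibrium the defender is indifferent between guard North and guard South; this condition fixes p.
  the defender's payoff to guard North: p·(-10) + (1−p)·(-2) = -8p - 2
  the defender's payoff to guard South: p·10 + (1−p)·(-11) = 21p - 11
  -8p - 2 = 21p - 11  ⇒  -29p = -9  ⇒  p = 9/29.
The attacker's indifference between strike South and strike North determines the defender's mixing probability q:
  the attacker's payoff from strike South: q·10 + (1−q)·(-10) = 20q - 10
  the attacker's payoff from strike North: q·2 + (1−q)·11 = -9q + 11
  20q - 10 = -9q + 11  ⇒  29q = 21  ⇒  q = 21/29.

p = 9/29, q = 21/29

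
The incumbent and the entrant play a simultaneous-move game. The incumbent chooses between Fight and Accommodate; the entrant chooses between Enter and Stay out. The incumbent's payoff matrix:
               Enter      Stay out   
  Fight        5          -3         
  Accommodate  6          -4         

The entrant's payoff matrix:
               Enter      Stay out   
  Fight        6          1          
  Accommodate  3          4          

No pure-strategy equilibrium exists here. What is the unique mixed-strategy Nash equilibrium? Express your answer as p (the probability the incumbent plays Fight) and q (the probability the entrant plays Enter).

In a mixed equilibrium the entrant is indifferent between Enter and Stay out; this condition fixes p.
  the entrant's payoff from Enter: p·6 + (1−p)·3 = 3p + 3
  the entrant's payoff from Stay out: p·1 + (1−p)·4 = -3p + 4
  3p + 3 = -3p + 4  ⇒  6p = 1  ⇒  p = 1/6.
The incumbent's indifference between Fight and Accommodate determines the entrant's mixing probability q:
  the incumbent's payoff to Fight: q·5 + (1−q)·(-3) = 8q - 3
  the incumbent's payoff to Accommodate: q·6 + (1−q)·(-4) = 10q - 4
  8q - 3 = 10q - 4  ⇒  -2q = -1  ⇒  q = 1/2.

p = 1/6, q = 1/2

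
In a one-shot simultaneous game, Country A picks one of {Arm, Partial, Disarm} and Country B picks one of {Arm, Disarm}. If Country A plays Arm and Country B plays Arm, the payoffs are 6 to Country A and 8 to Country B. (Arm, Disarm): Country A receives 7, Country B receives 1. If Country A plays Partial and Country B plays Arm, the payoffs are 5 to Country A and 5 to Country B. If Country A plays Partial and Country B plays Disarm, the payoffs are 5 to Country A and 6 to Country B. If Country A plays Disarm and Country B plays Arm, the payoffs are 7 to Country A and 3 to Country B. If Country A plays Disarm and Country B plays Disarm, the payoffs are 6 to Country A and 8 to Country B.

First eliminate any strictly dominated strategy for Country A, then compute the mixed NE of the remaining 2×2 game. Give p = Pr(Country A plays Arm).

Country A's strategy Partial is strictly dominated by Disarm: 7 > 5 and 6 > 5. Eliminate Partial.
Set Country B's expected payoff from Arm equal to that from Disarm:
  Country B's payoff to Arm: p·8 + (1−p)·3 = 5p + 3
  Country B's payoff to Disarm: p·1 + (1−p)·8 = -7p + 8
  5p + 3 = -7p + 8  ⇒  12p = 5  ⇒  p = 5/12.

p = 5/12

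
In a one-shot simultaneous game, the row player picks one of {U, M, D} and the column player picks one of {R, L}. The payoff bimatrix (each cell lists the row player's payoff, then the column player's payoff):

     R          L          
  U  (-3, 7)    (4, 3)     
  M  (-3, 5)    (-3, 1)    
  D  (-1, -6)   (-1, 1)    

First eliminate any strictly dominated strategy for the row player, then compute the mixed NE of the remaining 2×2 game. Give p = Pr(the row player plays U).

p = 7/11

The row player's strategy M is strictly dominated by D: -1 > -3 and -1 > -3. Eliminate M.
The row player's mix must leave the column player indifferent between R and L.
  the column player's expected payoff from R: p·7 + (1−p)·(-6) = 13p - 6
  the column player's expected payoff from L: p·3 + (1−p)·1 = 2p + 1
  13p - 6 = 2p + 1  ⇒  11p = 7  ⇒  p = 7/11.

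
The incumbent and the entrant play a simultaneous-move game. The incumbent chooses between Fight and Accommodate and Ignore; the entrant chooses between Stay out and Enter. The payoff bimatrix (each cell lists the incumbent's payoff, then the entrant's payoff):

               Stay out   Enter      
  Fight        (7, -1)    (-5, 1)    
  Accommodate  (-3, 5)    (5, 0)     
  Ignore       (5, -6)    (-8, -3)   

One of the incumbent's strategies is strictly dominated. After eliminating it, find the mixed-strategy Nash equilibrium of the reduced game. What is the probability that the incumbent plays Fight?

The incumbent's strategy Ignore is strictly dominated by Fight: 7 > 5 and -5 > -8. Eliminate Ignore.
In a mixed equilibrium the entrant is indifferent between Stay out and Enter; this condition fixes p.
  the entrant's expected payoff from Stay out: p·(-1) + (1−p)·5 = -6p + 5
  the entrant's expected payoff from Enter: p·1 + (1−p)·0 = p
  -6p + 5 = p  ⇒  -7p = -5  ⇒  p = 5/7.

p = 5/7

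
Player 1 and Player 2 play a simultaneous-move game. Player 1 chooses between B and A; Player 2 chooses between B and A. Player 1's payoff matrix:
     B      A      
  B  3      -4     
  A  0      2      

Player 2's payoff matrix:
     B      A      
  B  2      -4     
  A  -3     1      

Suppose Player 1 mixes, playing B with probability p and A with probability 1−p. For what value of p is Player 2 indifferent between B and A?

Player 1's mix must leave Player 2 indifferent between B and A.
  Player 2's expected payoff from B: p·2 + (1−p)·(-3) = 5p - 3
  Player 2's expected payoff from A: p·(-4) + (1−p)·1 = -5p + 1
  5p - 3 = -5p + 1  ⇒  10p = 4  ⇒  p = 2/5.

p = 2/5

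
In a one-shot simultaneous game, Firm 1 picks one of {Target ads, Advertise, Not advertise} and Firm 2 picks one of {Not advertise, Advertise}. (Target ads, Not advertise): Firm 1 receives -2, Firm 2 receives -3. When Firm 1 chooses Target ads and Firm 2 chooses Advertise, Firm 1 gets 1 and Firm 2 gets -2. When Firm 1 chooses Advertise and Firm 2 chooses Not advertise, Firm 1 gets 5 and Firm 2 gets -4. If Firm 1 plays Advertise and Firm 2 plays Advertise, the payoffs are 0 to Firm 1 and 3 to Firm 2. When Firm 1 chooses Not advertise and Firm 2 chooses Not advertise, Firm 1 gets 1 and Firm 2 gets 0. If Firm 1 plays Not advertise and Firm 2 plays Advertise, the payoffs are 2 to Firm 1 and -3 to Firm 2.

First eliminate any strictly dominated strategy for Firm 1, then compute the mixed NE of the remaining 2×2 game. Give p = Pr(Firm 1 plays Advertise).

p = 3/10

Firm 1's strategy Target ads is strictly dominated by Not advertise: 1 > -2 and 2 > 1. Eliminate Target ads.
Firm 2's indifference between Not advertise and Advertise determines Firm 1's mixing probability p:
  Firm 2's expected payoff from Not advertise: p·(-4) + (1−p)·0 = -4p
  Firm 2's expected payoff from Advertise: p·3 + (1−p)·(-3) = 6p - 3
  -4p = 6p - 3  ⇒  -10p = -3  ⇒  p = 3/10.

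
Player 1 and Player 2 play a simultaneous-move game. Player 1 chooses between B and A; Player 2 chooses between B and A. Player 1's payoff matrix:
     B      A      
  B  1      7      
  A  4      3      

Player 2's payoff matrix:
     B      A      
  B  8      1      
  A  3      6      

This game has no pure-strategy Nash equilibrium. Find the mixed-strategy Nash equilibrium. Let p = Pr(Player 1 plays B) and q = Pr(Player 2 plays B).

For Player 2 to be willing to mix, Player 2 must be indifferent between B and A, which pins down Player 1's mix.
  Player 2's expected payoff from B: p·8 + (1−p)·3 = 5p + 3
  Player 2's expected payoff from A: p·1 + (1−p)·6 = -5p + 6
  5p + 3 = -5p + 6  ⇒  10p = 3  ⇒  p = 3/10.
In a mixed equilibrium Player 1 is indifferent between B and A; this condition fixes q.
  Player 1's payoff from B: q·1 + (1−q)·7 = -6q + 7
  Player 1's payoff from A: q·4 + (1−q)·3 = q + 3
  -6q + 7 = q + 3  ⇒  -7q = -4  ⇒  q = 4/7.

p = 3/10, q = 4/7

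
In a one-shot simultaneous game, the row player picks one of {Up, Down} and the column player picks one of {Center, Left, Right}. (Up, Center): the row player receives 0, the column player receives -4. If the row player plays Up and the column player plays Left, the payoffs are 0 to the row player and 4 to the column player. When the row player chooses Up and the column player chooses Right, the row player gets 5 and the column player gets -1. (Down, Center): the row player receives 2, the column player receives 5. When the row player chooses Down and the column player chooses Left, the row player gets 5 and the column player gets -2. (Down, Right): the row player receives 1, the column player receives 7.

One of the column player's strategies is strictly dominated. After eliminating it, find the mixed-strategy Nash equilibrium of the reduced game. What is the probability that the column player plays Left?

The column player's strategy Center is strictly dominated by Right: -1 > -4 and 7 > 5. Eliminate Center.
For the row player to be willing to mix, the row player must be indifferent between Up and Down, which pins down the column player's mix.
  the row player's payoff from Up: q·0 + (1−q)·5 = -5q + 5
  the row player's payoff from Down: q·5 + (1−q)·1 = 4q + 1
  -5q + 5 = 4q + 1  ⇒  -9q = -4  ⇒  q = 4/9.

q = 4/9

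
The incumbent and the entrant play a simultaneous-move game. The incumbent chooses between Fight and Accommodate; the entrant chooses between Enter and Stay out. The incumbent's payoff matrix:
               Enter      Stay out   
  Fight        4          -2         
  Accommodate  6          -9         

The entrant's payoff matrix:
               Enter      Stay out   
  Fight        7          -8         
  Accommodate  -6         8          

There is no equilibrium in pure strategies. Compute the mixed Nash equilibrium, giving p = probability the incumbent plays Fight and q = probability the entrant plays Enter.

p = 14/29, q = 7/9

For the entrant to be willing to mix, the entrant must be indifferent between Enter and Stay out, which pins down the incumbent's mix.
  the entrant's payoff from Enter: p·7 + (1−p)·(-6) = 13p - 6
  the entrant's payoff from Stay out: p·(-8) + (1−p)·8 = -16p + 8
  13p - 6 = -16p + 8  ⇒  29p = 14  ⇒  p = 14/29.
For the incumbent to be willing to mix, the incumbent must be indifferent between Fight and Accommodate, which pins down the entrant's mix.
  the incumbent's payoff to Fight: q·4 + (1−q)·(-2) = 6q - 2
  the incumbent's payoff to Accommodate: q·6 + (1−q)·(-9) = 15q - 9
  6q - 2 = 15q - 9  ⇒  -9q = -7  ⇒  q = 7/9.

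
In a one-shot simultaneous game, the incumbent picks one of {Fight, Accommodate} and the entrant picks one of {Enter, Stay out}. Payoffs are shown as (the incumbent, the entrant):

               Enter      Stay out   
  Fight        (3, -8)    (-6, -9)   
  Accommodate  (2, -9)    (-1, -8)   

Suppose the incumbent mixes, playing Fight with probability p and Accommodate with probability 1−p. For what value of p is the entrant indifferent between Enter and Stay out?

p = 1/2

The entrant's indifference between Enter and Stay out determines the incumbent's mixing probability p:
  the entrant's expected payoff from Enter: p·(-8) + (1−p)·(-9) = p - 9
  the entrant's expected payoff from Stay out: p·(-9) + (1−p)·(-8) = -p - 8
  p - 9 = -p - 8  ⇒  2p = 1  ⇒  p = 1/2.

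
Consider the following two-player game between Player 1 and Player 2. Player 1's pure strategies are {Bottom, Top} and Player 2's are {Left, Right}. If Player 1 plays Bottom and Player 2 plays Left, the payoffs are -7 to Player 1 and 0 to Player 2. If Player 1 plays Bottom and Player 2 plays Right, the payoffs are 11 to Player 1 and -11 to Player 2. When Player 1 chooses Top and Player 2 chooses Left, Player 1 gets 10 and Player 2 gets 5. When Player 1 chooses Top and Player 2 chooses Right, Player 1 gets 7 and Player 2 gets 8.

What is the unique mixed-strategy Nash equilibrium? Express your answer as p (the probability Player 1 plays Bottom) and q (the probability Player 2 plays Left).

Set Player 2's expected payoff from Left equal to that from Right:
  Player 2's payoff from Left: p·0 + (1−p)·5 = -5p + 5
  Player 2's payoff from Right: p·(-11) + (1−p)·8 = -19p + 8
  -5p + 5 = -19p + 8  ⇒  14p = 3  ⇒  p = 3/14.
Set Player 1's expected payoff from Bottom equal to that from Top:
  Player 1's expected payoff from Bottom: q·(-7) + (1−q)·11 = -18q + 11
  Player 1's expected payoff from Top: q·10 + (1−q)·7 = 3q + 7
  -18q + 11 = 3q + 7  ⇒  -21q = -4  ⇒  q = 4/21.

p = 3/14, q = 4/21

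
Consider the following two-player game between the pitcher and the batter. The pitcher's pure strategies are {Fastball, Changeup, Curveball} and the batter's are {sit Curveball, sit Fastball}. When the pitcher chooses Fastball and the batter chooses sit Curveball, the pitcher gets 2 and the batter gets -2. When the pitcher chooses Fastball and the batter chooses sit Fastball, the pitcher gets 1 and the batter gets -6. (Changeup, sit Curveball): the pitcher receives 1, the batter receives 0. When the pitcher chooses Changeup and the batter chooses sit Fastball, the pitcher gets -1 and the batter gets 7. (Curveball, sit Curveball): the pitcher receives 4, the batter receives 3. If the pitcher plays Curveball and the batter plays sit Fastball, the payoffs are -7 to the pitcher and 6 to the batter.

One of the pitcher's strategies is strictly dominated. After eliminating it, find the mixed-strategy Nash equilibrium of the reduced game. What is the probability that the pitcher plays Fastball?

p = 3/7

The pitcher's strategy Changeup is strictly dominated by Fastball: 2 > 1 and 1 > -1. Eliminate Changeup.
The batter's indifference between sit Curveball and sit Fastball determines the pitcher's mixing probability p:
  the batter's expected payoff from sit Curveball: p·(-2) + (1−p)·3 = -5p + 3
  the batter's expected payoff from sit Fastball: p·(-6) + (1−p)·6 = -12p + 6
  -5p + 3 = -12p + 6  ⇒  7p = 3  ⇒  p = 3/7.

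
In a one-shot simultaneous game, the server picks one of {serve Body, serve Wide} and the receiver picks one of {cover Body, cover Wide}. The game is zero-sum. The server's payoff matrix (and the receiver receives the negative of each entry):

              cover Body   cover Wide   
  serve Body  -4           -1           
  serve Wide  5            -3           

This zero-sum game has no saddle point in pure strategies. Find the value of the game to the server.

In a mixed equilibrium the server is indifferent between serve Body and serve Wide; this condition fixes q.
  the server's expected payoff from serve Body: q·(-4) + (1−q)·(-1) = -3q - 1
  the server's expected payoff from serve Wide: q·5 + (1−q)·(-3) = 8q - 3
  -3q - 1 = 8q - 3  ⇒  -11q = -2  ⇒  q = 2/11.
The value is the server's expected payoff against this mix (using serve Body): (2/11)·(-4) + (9/11)·(-1) = -17/11.

v = -17/11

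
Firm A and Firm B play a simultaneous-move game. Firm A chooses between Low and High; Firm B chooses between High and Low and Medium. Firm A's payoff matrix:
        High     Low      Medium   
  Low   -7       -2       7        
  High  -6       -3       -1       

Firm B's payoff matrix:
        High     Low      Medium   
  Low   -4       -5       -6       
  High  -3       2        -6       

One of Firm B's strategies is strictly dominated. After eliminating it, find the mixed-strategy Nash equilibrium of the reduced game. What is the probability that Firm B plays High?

Firm B's strategy Medium is strictly dominated by High: -4 > -6 and -3 > -6. Eliminate Medium.
Firm B's mix must leave Firm A indifferent between Low and High.
  Firm A's payoff from Low: q·(-7) + (1−q)·(-2) = -5q - 2
  Firm A's payoff from High: q·(-6) + (1−q)·(-3) = -3q - 3
  -5q - 2 = -3q - 3  ⇒  -2q = -1  ⇒  q = 1/2.

q = 1/2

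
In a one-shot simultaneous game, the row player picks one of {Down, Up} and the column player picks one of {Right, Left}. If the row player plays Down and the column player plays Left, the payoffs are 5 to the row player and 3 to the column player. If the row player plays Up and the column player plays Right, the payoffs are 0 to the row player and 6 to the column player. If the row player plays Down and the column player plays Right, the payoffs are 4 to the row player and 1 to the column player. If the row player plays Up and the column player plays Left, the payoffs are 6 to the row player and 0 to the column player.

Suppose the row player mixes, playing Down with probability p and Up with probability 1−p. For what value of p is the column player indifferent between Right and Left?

p = 3/4

In a mixed equilibrium the column player is indifferent between Right and Left; this condition fixes p.
  the column player's expected payoff from Right: p·1 + (1−p)·6 = -5p + 6
  the column player's expected payoff from Left: p·3 + (1−p)·0 = 3p
  -5p + 6 = 3p  ⇒  -8p = -6  ⇒  p = 3/4.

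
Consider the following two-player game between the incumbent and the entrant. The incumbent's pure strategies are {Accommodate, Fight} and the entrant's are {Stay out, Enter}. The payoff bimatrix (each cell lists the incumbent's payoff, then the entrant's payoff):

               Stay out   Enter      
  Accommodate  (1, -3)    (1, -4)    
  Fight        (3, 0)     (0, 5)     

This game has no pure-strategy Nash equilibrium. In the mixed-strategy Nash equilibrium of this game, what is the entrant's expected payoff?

-5/2

The incumbent's mix must leave the entrant indifferent between Stay out and Enter.
  the entrant's payoff to Stay out: p·(-3) + (1−p)·0 = -3p
  the entrant's payoff to Enter: p·(-4) + (1−p)·5 = -9p + 5
  -3p = -9p + 5  ⇒  6p = 5  ⇒  p = 5/6.
At equilibrium the entrant is indifferent across columns, so the entrant's payoff equals the payoff from Stay out: (5/6)·(-3) + (1/6)·0 = -5/2.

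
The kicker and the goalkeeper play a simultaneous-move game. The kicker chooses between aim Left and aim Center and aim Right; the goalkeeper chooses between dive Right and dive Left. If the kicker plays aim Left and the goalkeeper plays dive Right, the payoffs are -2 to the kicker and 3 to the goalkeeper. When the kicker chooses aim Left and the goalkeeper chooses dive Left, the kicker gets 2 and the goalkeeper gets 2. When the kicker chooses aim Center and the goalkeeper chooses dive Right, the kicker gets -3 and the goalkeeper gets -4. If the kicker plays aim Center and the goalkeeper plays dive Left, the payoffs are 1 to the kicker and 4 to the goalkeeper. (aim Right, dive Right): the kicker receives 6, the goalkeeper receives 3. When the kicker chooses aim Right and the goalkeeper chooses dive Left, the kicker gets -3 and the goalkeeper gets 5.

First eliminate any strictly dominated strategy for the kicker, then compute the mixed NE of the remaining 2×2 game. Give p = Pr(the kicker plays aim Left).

The kicker's strategy aim Center is strictly dominated by aim Left: -2 > -3 and 2 > 1. Eliminate aim Center.
The kicker's mix must leave the goalkeeper indifferent between dive Right and dive Left.
  the goalkeeper's expected payoff from dive Right: p·3 + (1−p)·3 = 3
  the goalkeeper's expected payoff from dive Left: p·2 + (1−p)·5 = -3p + 5
  3 = -3p + 5  ⇒  3p = 2  ⇒  p = 2/3.

p = 2/3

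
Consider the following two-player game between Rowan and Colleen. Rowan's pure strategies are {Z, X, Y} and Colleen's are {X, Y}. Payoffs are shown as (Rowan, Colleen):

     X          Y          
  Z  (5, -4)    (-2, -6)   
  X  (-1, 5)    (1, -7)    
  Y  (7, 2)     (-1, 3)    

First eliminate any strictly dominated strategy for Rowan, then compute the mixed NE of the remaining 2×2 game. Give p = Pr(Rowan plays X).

Rowan's strategy Z is strictly dominated by Y: 7 > 5 and -1 > -2. Eliminate Z.
Set Colleen's expected payoff from X equal to that from Y:
  Colleen's payoff from X: p·5 + (1−p)·2 = 3p + 2
  Colleen's payoff from Y: p·(-7) + (1−p)·3 = -10p + 3
  3p + 2 = -10p + 3  ⇒  13p = 1  ⇒  p = 1/13.

p = 1/13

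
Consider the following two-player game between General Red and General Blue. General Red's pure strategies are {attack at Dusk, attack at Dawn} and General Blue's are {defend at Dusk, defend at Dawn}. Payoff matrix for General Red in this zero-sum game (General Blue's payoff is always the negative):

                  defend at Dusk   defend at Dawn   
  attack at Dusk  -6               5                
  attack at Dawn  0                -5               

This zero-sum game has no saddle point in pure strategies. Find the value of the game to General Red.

v = -15/8

Set General Red's expected payoff from attack at Dusk equal to that from attack at Dawn:
  General Red's payoff from attack at Dusk: q·(-6) + (1−q)·5 = -11q + 5
  General Red's payoff from attack at Dawn: q·0 + (1−q)·(-5) = 5q - 5
  -11q + 5 = 5q - 5  ⇒  -16q = -10  ⇒  q = 5/8.
The value is General Red's expected payoff against this mix (using attack at Dusk): (5/8)·(-6) + (3/8)·5 = -15/8.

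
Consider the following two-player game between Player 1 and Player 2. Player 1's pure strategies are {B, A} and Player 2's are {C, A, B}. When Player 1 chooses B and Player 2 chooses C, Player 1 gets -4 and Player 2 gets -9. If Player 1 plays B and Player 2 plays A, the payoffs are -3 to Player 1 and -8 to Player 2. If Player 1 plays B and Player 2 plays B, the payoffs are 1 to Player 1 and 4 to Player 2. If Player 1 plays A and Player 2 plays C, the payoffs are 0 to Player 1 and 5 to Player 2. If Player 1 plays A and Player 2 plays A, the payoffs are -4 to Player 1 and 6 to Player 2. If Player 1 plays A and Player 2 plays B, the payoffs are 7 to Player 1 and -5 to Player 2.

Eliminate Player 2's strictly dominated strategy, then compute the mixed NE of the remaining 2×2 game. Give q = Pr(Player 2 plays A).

Player 2's strategy C is strictly dominated by A: -8 > -9 and 6 > 5. Eliminate C.
Player 1's indifference between B and A determines Player 2's mixing probability q:
  Player 1's payoff to B: q·(-3) + (1−q)·1 = -4q + 1
  Player 1's payoff to A: q·(-4) + (1−q)·7 = -11q + 7
  -4q + 1 = -11q + 7  ⇒  7q = 6  ⇒  q = 6/7.

q = 6/7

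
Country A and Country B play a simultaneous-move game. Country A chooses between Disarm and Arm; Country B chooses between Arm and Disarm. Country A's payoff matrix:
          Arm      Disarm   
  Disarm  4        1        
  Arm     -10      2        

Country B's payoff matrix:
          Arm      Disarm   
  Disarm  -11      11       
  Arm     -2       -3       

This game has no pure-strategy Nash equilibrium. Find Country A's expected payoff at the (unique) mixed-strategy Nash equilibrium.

6/5

Set Country A's expected payoff from Disarm equal to that from Arm:
  Country A's payoff to Disarm: q·4 + (1−q)·1 = 3q + 1
  Country A's payoff to Arm: q·(-10) + (1−q)·2 = -12q + 2
  3q + 1 = -12q + 2  ⇒  15q = 1  ⇒  q = 1/15.
At equilibrium Country A is indifferent across rows, so Country A's payoff equals the payoff from Disarm: (1/15)·4 + (14/15)·1 = 6/5.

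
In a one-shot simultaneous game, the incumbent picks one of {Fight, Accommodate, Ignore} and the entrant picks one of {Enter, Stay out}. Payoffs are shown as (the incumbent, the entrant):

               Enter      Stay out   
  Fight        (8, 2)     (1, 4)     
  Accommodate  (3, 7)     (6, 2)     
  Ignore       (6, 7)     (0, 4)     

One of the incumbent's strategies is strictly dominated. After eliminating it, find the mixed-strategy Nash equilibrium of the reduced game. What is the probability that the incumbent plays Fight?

The incumbent's strategy Ignore is strictly dominated by Fight: 8 > 6 and 1 > 0. Eliminate Ignore.
The incumbent's mix must leave the entrant indifferent between Enter and Stay out.
  the entrant's expected payoff from Enter: p·2 + (1−p)·7 = -5p + 7
  the entrant's expected payoff from Stay out: p·4 + (1−p)·2 = 2p + 2
  -5p + 7 = 2p + 2  ⇒  -7p = -5  ⇒  p = 5/7.

p = 5/7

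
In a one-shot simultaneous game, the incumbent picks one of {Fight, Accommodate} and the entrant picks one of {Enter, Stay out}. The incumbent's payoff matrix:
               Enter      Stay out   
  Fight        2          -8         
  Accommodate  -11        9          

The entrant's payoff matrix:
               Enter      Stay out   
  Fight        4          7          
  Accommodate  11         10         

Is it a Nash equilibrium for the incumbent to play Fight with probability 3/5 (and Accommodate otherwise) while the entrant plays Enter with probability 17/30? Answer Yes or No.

Given the incumbent's mix p = 3/5, the entrant's payoff from Enter is 34/5 but from Stay out is 41/5. The entrant strictly prefers Stay out, so the entrant would not mix.
So the proposed profile is not a Nash equilibrium.

No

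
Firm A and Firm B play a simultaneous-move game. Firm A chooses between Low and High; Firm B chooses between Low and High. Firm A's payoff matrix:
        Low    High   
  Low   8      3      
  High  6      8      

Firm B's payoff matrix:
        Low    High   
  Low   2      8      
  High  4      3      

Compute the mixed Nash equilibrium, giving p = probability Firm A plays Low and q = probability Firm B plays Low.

Firm A's mix must leave Firm B indifferent between Low and High.
  Firm B's expected payoff from Low: p·2 + (1−p)·4 = -2p + 4
  Firm B's expected payoff from High: p·8 + (1−p)·3 = 5p + 3
  -2p + 4 = 5p + 3  ⇒  -7p = -1  ⇒  p = 1/7.
For Firm A to be willing to mix, Firm A must be indifferent between Low and High, which pins down Firm B's mix.
  Firm A's payoff to Low: q·8 + (1−q)·3 = 5q + 3
  Firm A's payoff to High: q·6 + (1−q)·8 = -2q + 8
  5q + 3 = -2q + 8  ⇒  7q = 5  ⇒  q = 5/7.

p = 1/7, q = 5/7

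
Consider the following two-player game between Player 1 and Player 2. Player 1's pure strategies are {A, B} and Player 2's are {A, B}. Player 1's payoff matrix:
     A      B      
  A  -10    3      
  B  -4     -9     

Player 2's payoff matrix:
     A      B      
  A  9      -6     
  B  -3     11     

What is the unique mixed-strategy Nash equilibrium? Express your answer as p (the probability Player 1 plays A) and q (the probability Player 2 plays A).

In a mixed equilibrium Player 2 is indifferent between A and B; this condition fixes p.
  Player 2's expected payoff from A: p·9 + (1−p)·(-3) = 12p - 3
  Player 2's expected payoff from B: p·(-6) + (1−p)·11 = -17p + 11
  12p - 3 = -17p + 11  ⇒  29p = 14  ⇒  p = 14/29.
Player 1's indifference between A and B determines Player 2's mixing probability q:
  Player 1's payoff from A: q·(-10) + (1−q)·3 = -13q + 3
  Player 1's payoff from B: q·(-4) + (1−q)·(-9) = 5q - 9
  -13q + 3 = 5q - 9  ⇒  -18q = -12  ⇒  q = 2/3.

p = 14/29, q = 2/3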